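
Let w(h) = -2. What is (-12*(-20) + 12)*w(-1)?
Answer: -504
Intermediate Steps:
(-12*(-20) + 12)*w(-1) = (-12*(-20) + 12)*(-2) = (240 + 12)*(-2) = 252*(-2) = -504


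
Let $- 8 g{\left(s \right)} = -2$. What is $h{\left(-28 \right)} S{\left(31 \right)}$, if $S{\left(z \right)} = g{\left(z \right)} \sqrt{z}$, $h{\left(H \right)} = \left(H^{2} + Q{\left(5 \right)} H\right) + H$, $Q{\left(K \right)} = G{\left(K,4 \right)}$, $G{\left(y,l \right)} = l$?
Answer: $161 \sqrt{31} \approx 896.41$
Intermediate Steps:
$g{\left(s \right)} = \frac{1}{4}$ ($g{\left(s \right)} = \left(- \frac{1}{8}\right) \left(-2\right) = \frac{1}{4}$)
$Q{\left(K \right)} = 4$
$h{\left(H \right)} = H^{2} + 5 H$ ($h{\left(H \right)} = \left(H^{2} + 4 H\right) + H = H^{2} + 5 H$)
$S{\left(z \right)} = \frac{\sqrt{z}}{4}$
$h{\left(-28 \right)} S{\left(31 \right)} = - 28 \left(5 - 28\right) \frac{\sqrt{31}}{4} = \left(-28\right) \left(-23\right) \frac{\sqrt{31}}{4} = 644 \frac{\sqrt{31}}{4} = 161 \sqrt{31}$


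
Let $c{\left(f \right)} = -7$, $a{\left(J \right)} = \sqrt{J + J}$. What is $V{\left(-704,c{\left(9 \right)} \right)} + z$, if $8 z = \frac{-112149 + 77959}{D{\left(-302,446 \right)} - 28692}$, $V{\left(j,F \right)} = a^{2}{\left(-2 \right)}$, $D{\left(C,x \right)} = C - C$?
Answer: $- \frac{441977}{114768} \approx -3.851$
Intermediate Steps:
$a{\left(J \right)} = \sqrt{2} \sqrt{J}$ ($a{\left(J \right)} = \sqrt{2 J} = \sqrt{2} \sqrt{J}$)
$D{\left(C,x \right)} = 0$
$V{\left(j,F \right)} = -4$ ($V{\left(j,F \right)} = \left(\sqrt{2} \sqrt{-2}\right)^{2} = \left(\sqrt{2} i \sqrt{2}\right)^{2} = \left(2 i\right)^{2} = -4$)
$z = \frac{17095}{114768}$ ($z = \frac{\left(-112149 + 77959\right) \frac{1}{0 - 28692}}{8} = \frac{\left(-34190\right) \frac{1}{-28692}}{8} = \frac{\left(-34190\right) \left(- \frac{1}{28692}\right)}{8} = \frac{1}{8} \cdot \frac{17095}{14346} = \frac{17095}{114768} \approx 0.14895$)
$V{\left(-704,c{\left(9 \right)} \right)} + z = -4 + \frac{17095}{114768} = - \frac{441977}{114768}$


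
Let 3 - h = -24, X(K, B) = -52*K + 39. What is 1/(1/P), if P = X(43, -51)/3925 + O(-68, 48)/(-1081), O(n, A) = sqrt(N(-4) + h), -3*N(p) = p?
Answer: -2197/3925 - sqrt(255)/3243 ≈ -0.56467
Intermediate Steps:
X(K, B) = 39 - 52*K
N(p) = -p/3
h = 27 (h = 3 - 1*(-24) = 3 + 24 = 27)
O(n, A) = sqrt(255)/3 (O(n, A) = sqrt(-1/3*(-4) + 27) = sqrt(4/3 + 27) = sqrt(85/3) = sqrt(255)/3)
P = -2197/3925 - sqrt(255)/3243 (P = (39 - 52*43)/3925 + (sqrt(255)/3)/(-1081) = (39 - 2236)*(1/3925) + (sqrt(255)/3)*(-1/1081) = -2197*1/3925 - sqrt(255)/3243 = -2197/3925 - sqrt(255)/3243 ≈ -0.56467)
1/(1/P) = 1/(1/(-2197/3925 - sqrt(255)/3243)) = -2197/3925 - sqrt(255)/3243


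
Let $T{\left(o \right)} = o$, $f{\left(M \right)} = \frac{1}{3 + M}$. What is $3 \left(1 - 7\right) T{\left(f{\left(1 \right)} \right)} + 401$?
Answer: $\frac{793}{2} \approx 396.5$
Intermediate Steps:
$3 \left(1 - 7\right) T{\left(f{\left(1 \right)} \right)} + 401 = \frac{3 \left(1 - 7\right)}{3 + 1} + 401 = \frac{3 \left(-6\right)}{4} + 401 = \left(-18\right) \frac{1}{4} + 401 = - \frac{9}{2} + 401 = \frac{793}{2}$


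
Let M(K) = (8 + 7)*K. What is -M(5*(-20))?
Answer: 1500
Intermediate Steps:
M(K) = 15*K
-M(5*(-20)) = -15*5*(-20) = -15*(-100) = -1*(-1500) = 1500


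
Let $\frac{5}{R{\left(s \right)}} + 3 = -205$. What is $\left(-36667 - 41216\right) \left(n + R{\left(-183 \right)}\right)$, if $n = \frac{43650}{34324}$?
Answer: $- \frac{13341327945}{137296} \approx -97172.0$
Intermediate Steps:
$n = \frac{21825}{17162}$ ($n = 43650 \cdot \frac{1}{34324} = \frac{21825}{17162} \approx 1.2717$)
$R{\left(s \right)} = - \frac{5}{208}$ ($R{\left(s \right)} = \frac{5}{-3 - 205} = \frac{5}{-208} = 5 \left(- \frac{1}{208}\right) = - \frac{5}{208}$)
$\left(-36667 - 41216\right) \left(n + R{\left(-183 \right)}\right) = \left(-36667 - 41216\right) \left(\frac{21825}{17162} - \frac{5}{208}\right) = \left(-77883\right) \frac{2226895}{1784848} = - \frac{13341327945}{137296}$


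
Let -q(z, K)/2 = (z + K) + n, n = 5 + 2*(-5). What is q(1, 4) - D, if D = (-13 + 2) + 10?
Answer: 1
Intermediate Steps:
n = -5 (n = 5 - 10 = -5)
q(z, K) = 10 - 2*K - 2*z (q(z, K) = -2*((z + K) - 5) = -2*((K + z) - 5) = -2*(-5 + K + z) = 10 - 2*K - 2*z)
D = -1 (D = -11 + 10 = -1)
q(1, 4) - D = (10 - 2*4 - 2*1) - 1*(-1) = (10 - 8 - 2) + 1 = 0 + 1 = 1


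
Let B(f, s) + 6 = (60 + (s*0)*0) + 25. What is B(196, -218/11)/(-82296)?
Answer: -79/82296 ≈ -0.00095995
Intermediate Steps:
B(f, s) = 79 (B(f, s) = -6 + ((60 + (s*0)*0) + 25) = -6 + ((60 + 0*0) + 25) = -6 + ((60 + 0) + 25) = -6 + (60 + 25) = -6 + 85 = 79)
B(196, -218/11)/(-82296) = 79/(-82296) = 79*(-1/82296) = -79/82296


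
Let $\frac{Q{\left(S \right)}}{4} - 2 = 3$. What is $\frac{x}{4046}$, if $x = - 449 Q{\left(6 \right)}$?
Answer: $- \frac{4490}{2023} \approx -2.2195$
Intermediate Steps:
$Q{\left(S \right)} = 20$ ($Q{\left(S \right)} = 8 + 4 \cdot 3 = 8 + 12 = 20$)
$x = -8980$ ($x = \left(-449\right) 20 = -8980$)
$\frac{x}{4046} = - \frac{8980}{4046} = \left(-8980\right) \frac{1}{4046} = - \frac{4490}{2023}$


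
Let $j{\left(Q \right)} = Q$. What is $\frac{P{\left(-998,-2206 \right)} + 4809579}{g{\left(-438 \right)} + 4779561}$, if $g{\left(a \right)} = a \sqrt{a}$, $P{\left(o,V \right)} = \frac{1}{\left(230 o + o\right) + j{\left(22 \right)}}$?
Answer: $\frac{1766342390110145681}{1755324583259557596} + \frac{80933998631699 i \sqrt{438}}{877662291629778798} \approx 1.0063 + 0.0019299 i$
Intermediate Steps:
$P{\left(o,V \right)} = \frac{1}{22 + 231 o}$ ($P{\left(o,V \right)} = \frac{1}{\left(230 o + o\right) + 22} = \frac{1}{231 o + 22} = \frac{1}{22 + 231 o}$)
$g{\left(a \right)} = a^{\frac{3}{2}}$
$\frac{P{\left(-998,-2206 \right)} + 4809579}{g{\left(-438 \right)} + 4779561} = \frac{\frac{1}{11 \left(2 + 21 \left(-998\right)\right)} + 4809579}{\left(-438\right)^{\frac{3}{2}} + 4779561} = \frac{\frac{1}{11 \left(2 - 20958\right)} + 4809579}{- 438 i \sqrt{438} + 4779561} = \frac{\frac{1}{11 \left(-20956\right)} + 4809579}{4779561 - 438 i \sqrt{438}} = \frac{\frac{1}{11} \left(- \frac{1}{20956}\right) + 4809579}{4779561 - 438 i \sqrt{438}} = \frac{- \frac{1}{230516} + 4809579}{4779561 - 438 i \sqrt{438}} = \frac{1108684912763}{230516 \left(4779561 - 438 i \sqrt{438}\right)}$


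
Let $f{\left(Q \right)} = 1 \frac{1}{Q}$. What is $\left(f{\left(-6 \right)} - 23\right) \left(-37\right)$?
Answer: $\frac{5143}{6} \approx 857.17$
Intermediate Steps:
$f{\left(Q \right)} = \frac{1}{Q}$
$\left(f{\left(-6 \right)} - 23\right) \left(-37\right) = \left(\frac{1}{-6} - 23\right) \left(-37\right) = \left(- \frac{1}{6} - 23\right) \left(-37\right) = \left(- \frac{139}{6}\right) \left(-37\right) = \frac{5143}{6}$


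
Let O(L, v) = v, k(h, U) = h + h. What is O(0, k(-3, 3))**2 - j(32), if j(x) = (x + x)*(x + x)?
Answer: -4060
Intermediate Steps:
k(h, U) = 2*h
j(x) = 4*x**2 (j(x) = (2*x)*(2*x) = 4*x**2)
O(0, k(-3, 3))**2 - j(32) = (2*(-3))**2 - 4*32**2 = (-6)**2 - 4*1024 = 36 - 1*4096 = 36 - 4096 = -4060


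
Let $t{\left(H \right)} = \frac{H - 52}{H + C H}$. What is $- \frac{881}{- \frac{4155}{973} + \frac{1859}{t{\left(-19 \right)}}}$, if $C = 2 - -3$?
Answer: $- \frac{60862123}{205908993} \approx -0.29558$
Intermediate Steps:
$C = 5$ ($C = 2 + 3 = 5$)
$t{\left(H \right)} = \frac{-52 + H}{6 H}$ ($t{\left(H \right)} = \frac{H - 52}{H + 5 H} = \frac{-52 + H}{6 H}$)
$- \frac{881}{- \frac{4155}{973} + \frac{1859}{t{\left(-19 \right)}}} = - \frac{881}{- \frac{4155}{973} + \frac{1859}{\frac{1}{6} \frac{1}{-19} \left(-52 - 19\right)}} = - \frac{881}{\left(-4155\right) \frac{1}{973} + \frac{1859}{\frac{1}{6} \left(- \frac{1}{19}\right) \left(-71\right)}} = - \frac{881}{- \frac{4155}{973} + \frac{1859}{\frac{71}{114}}} = - \frac{881}{- \frac{4155}{973} + 1859 \cdot \frac{114}{71}} = - \frac{881}{- \frac{4155}{973} + \frac{211926}{71}} = - \frac{881}{\frac{205908993}{69083}} = \left(-881\right) \frac{69083}{205908993} = - \frac{60862123}{205908993}$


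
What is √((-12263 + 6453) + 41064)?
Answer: √35254 ≈ 187.76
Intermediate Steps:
√((-12263 + 6453) + 41064) = √(-5810 + 41064) = √35254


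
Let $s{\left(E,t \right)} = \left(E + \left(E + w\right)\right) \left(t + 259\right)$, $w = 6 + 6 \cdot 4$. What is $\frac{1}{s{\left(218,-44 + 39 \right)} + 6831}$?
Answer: $\frac{1}{125195} \approx 7.9875 \cdot 10^{-6}$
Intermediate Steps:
$w = 30$ ($w = 6 + 24 = 30$)
$s{\left(E,t \right)} = \left(30 + 2 E\right) \left(259 + t\right)$ ($s{\left(E,t \right)} = \left(E + \left(E + 30\right)\right) \left(t + 259\right) = \left(E + \left(30 + E\right)\right) \left(259 + t\right) = \left(30 + 2 E\right) \left(259 + t\right)$)
$\frac{1}{s{\left(218,-44 + 39 \right)} + 6831} = \frac{1}{\left(7770 + 30 \left(-44 + 39\right) + 518 \cdot 218 + 2 \cdot 218 \left(-44 + 39\right)\right) + 6831} = \frac{1}{\left(7770 + 30 \left(-5\right) + 112924 + 2 \cdot 218 \left(-5\right)\right) + 6831} = \frac{1}{\left(7770 - 150 + 112924 - 2180\right) + 6831} = \frac{1}{118364 + 6831} = \frac{1}{125195}$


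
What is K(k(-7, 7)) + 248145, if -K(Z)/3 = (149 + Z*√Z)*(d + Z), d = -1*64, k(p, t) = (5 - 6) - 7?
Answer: 280329 - 3456*I*√2 ≈ 2.8033e+5 - 4887.5*I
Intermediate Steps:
k(p, t) = -8 (k(p, t) = -1 - 7 = -8)
d = -64
K(Z) = -3*(-64 + Z)*(149 + Z^(3/2)) (K(Z) = -3*(149 + Z*√Z)*(-64 + Z) = -3*(149 + Z^(3/2))*(-64 + Z) = -3*(-64 + Z)*(149 + Z^(3/2)))
K(k(-7, 7)) + 248145 = (28608 - 447*(-8) - 384*I*√2 + 192*(-8)^(3/2)) + 248145 = (28608 + 3576 - 384*I*√2 + 192*(-16*I*√2)) + 248145 = (28608 + 3576 - 384*I*√2 - 3072*I*√2) + 248145 = (32184 - 3456*I*√2) + 248145 = 280329 - 3456*I*√2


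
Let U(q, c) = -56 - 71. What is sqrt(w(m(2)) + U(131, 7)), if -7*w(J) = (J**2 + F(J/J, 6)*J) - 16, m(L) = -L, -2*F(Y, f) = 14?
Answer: 9*I*sqrt(77)/7 ≈ 11.282*I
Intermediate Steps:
F(Y, f) = -7 (F(Y, f) = -1/2*14 = -7)
U(q, c) = -127
w(J) = 16/7 + J - J**2/7 (w(J) = -((J**2 - 7*J) - 16)/7 = -(-16 + J**2 - 7*J)/7 = 16/7 + J - J**2/7)
sqrt(w(m(2)) + U(131, 7)) = sqrt((16/7 - 1*2 - (-1*2)**2/7) - 127) = sqrt((16/7 - 2 - 1/7*(-2)**2) - 127) = sqrt((16/7 - 2 - 1/7*4) - 127) = sqrt((16/7 - 2 - 4/7) - 127) = sqrt(-2/7 - 127) = sqrt(-891/7) = 9*I*sqrt(77)/7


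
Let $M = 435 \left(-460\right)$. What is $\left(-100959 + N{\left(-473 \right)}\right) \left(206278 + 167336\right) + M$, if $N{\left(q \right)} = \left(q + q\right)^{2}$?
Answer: $296633250498$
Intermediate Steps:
$N{\left(q \right)} = 4 q^{2}$ ($N{\left(q \right)} = \left(2 q\right)^{2} = 4 q^{2}$)
$M = -200100$
$\left(-100959 + N{\left(-473 \right)}\right) \left(206278 + 167336\right) + M = \left(-100959 + 4 \left(-473\right)^{2}\right) \left(206278 + 167336\right) - 200100 = \left(-100959 + 4 \cdot 223729\right) 373614 - 200100 = \left(-100959 + 894916\right) 373614 - 200100 = 793957 \cdot 373614 - 200100 = 296633450598 - 200100 = 296633250498$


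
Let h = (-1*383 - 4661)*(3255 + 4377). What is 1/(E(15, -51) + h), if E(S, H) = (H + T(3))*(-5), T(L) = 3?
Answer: -1/38495568 ≈ -2.5977e-8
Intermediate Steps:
h = -38495808 (h = (-383 - 4661)*7632 = -5044*7632 = -38495808)
E(S, H) = -15 - 5*H (E(S, H) = (H + 3)*(-5) = (3 + H)*(-5) = -15 - 5*H)
1/(E(15, -51) + h) = 1/((-15 - 5*(-51)) - 38495808) = 1/((-15 + 255) - 38495808) = 1/(240 - 38495808) = 1/(-38495568) = -1/38495568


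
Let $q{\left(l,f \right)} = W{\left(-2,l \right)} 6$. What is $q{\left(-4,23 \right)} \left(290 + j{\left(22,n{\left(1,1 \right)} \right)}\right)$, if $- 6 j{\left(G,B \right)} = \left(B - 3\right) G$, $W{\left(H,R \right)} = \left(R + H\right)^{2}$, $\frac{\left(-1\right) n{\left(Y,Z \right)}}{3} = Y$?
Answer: $67392$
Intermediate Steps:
$n{\left(Y,Z \right)} = - 3 Y$
$W{\left(H,R \right)} = \left(H + R\right)^{2}$
$j{\left(G,B \right)} = - \frac{G \left(-3 + B\right)}{6}$ ($j{\left(G,B \right)} = - \frac{\left(B - 3\right) G}{6} = - \frac{\left(-3 + B\right) G}{6} = - \frac{G \left(-3 + B\right)}{6}$)
$q{\left(l,f \right)} = 6 \left(-2 + l\right)^{2}$ ($q{\left(l,f \right)} = \left(-2 + l\right)^{2} \cdot 6 = 6 \left(-2 + l\right)^{2}$)
$q{\left(-4,23 \right)} \left(290 + j{\left(22,n{\left(1,1 \right)} \right)}\right) = 6 \left(-2 - 4\right)^{2} \left(290 + \frac{1}{6} \cdot 22 \left(3 - \left(-3\right) 1\right)\right) = 6 \left(-6\right)^{2} \left(290 + \frac{1}{6} \cdot 22 \left(3 - -3\right)\right) = 6 \cdot 36 \left(290 + \frac{1}{6} \cdot 22 \left(3 + 3\right)\right) = 216 \left(290 + \frac{1}{6} \cdot 22 \cdot 6\right) = 216 \left(290 + 22\right) = 216 \cdot 312 = 67392$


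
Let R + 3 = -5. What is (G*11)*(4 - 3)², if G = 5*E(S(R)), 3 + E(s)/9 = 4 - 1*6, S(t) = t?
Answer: -2475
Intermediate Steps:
R = -8 (R = -3 - 5 = -8)
E(s) = -45 (E(s) = -27 + 9*(4 - 1*6) = -27 + 9*(4 - 6) = -27 + 9*(-2) = -27 - 18 = -45)
G = -225 (G = 5*(-45) = -225)
(G*11)*(4 - 3)² = (-225*11)*(4 - 3)² = -2475*1² = -2475*1 = -2475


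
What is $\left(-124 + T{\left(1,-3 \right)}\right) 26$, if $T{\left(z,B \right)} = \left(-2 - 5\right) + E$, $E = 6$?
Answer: $-3250$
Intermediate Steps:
$T{\left(z,B \right)} = -1$ ($T{\left(z,B \right)} = \left(-2 - 5\right) + 6 = -7 + 6 = -1$)
$\left(-124 + T{\left(1,-3 \right)}\right) 26 = \left(-124 - 1\right) 26 = \left(-125\right) 26 = -3250$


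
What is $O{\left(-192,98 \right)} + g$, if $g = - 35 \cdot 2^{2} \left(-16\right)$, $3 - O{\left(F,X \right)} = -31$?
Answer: $2274$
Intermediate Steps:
$O{\left(F,X \right)} = 34$ ($O{\left(F,X \right)} = 3 - -31 = 3 + 31 = 34$)
$g = 2240$ ($g = \left(-35\right) 4 \left(-16\right) = \left(-140\right) \left(-16\right) = 2240$)
$O{\left(-192,98 \right)} + g = 34 + 2240 = 2274$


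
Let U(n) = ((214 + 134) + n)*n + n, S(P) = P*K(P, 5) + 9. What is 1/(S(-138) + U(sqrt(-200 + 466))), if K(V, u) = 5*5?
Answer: 3175/22318441 + 349*sqrt(266)/22318441 ≈ 0.00039730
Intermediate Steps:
K(V, u) = 25
S(P) = 9 + 25*P (S(P) = P*25 + 9 = 25*P + 9 = 9 + 25*P)
U(n) = n + n*(348 + n) (U(n) = (348 + n)*n + n = n*(348 + n) + n = n + n*(348 + n))
1/(S(-138) + U(sqrt(-200 + 466))) = 1/((9 + 25*(-138)) + sqrt(-200 + 466)*(349 + sqrt(-200 + 466))) = 1/((9 - 3450) + sqrt(266)*(349 + sqrt(266))) = 1/(-3441 + sqrt(266)*(349 + sqrt(266)))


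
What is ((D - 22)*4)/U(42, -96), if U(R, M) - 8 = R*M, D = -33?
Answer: 55/1006 ≈ 0.054672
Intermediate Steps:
U(R, M) = 8 + M*R (U(R, M) = 8 + R*M = 8 + M*R)
((D - 22)*4)/U(42, -96) = ((-33 - 22)*4)/(8 - 96*42) = (-55*4)/(8 - 4032) = -220/(-4024) = -220*(-1/4024) = 55/1006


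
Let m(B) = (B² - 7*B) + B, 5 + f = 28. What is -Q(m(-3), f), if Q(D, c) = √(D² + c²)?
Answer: -√1258 ≈ -35.468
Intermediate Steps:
f = 23 (f = -5 + 28 = 23)
m(B) = B² - 6*B
-Q(m(-3), f) = -√((-3*(-6 - 3))² + 23²) = -√((-3*(-9))² + 529) = -√(27² + 529) = -√(729 + 529) = -√1258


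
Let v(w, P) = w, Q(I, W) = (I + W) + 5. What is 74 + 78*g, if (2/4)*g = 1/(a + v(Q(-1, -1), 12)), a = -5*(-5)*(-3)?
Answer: 431/6 ≈ 71.833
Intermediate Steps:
Q(I, W) = 5 + I + W
a = -75 (a = 25*(-3) = -75)
g = -1/36 (g = 2/(-75 + (5 - 1 - 1)) = 2/(-75 + 3) = 2/(-72) = 2*(-1/72) = -1/36 ≈ -0.027778)
74 + 78*g = 74 + 78*(-1/36) = 74 - 13/6 = 431/6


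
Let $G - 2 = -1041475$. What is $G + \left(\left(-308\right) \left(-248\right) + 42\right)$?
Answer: $-965047$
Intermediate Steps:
$G = -1041473$ ($G = 2 - 1041475 = -1041473$)
$G + \left(\left(-308\right) \left(-248\right) + 42\right) = -1041473 + \left(\left(-308\right) \left(-248\right) + 42\right) = -1041473 + \left(76384 + 42\right) = -1041473 + 76426 = -965047$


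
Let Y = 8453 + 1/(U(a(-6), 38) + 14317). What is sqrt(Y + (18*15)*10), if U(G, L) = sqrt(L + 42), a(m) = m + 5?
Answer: sqrt(159677502 + 44612*sqrt(5))/sqrt(14317 + 4*sqrt(5)) ≈ 105.61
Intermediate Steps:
a(m) = 5 + m
U(G, L) = sqrt(42 + L)
Y = 8453 + 1/(14317 + 4*sqrt(5)) (Y = 8453 + 1/(sqrt(42 + 38) + 14317) = 8453 + 1/(sqrt(80) + 14317) = 8453 + 1/(4*sqrt(5) + 14317) = 8453 + 1/(14317 + 4*sqrt(5)) ≈ 8453.0)
sqrt(Y + (18*15)*10) = sqrt((1732665599594/204976409 - 4*sqrt(5)/204976409) + (18*15)*10) = sqrt((1732665599594/204976409 - 4*sqrt(5)/204976409) + 270*10) = sqrt((1732665599594/204976409 - 4*sqrt(5)/204976409) + 2700) = sqrt(2286101903894/204976409 - 4*sqrt(5)/204976409)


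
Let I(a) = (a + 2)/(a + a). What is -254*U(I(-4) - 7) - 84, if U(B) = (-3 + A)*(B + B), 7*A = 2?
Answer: -65739/7 ≈ -9391.3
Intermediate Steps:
A = 2/7 (A = (1/7)*2 = 2/7 ≈ 0.28571)
I(a) = (2 + a)/(2*a) (I(a) = (2 + a)/((2*a)) = (2 + a)*(1/(2*a)) = (2 + a)/(2*a))
U(B) = -38*B/7 (U(B) = (-3 + 2/7)*(B + B) = -38*B/7)
-254*U(I(-4) - 7) - 84 = -(-9652)*((1/2)*(2 - 4)/(-4) - 7)/7 - 84 = -(-9652)*((1/2)*(-1/4)*(-2) - 7)/7 - 84 = -(-9652)*(1/4 - 7)/7 - 84 = -(-9652)*(-27)/(7*4) - 84 = -254*513/14 - 84 = -65151/7 - 84 = -65739/7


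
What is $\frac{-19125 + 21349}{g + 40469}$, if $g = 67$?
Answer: $\frac{278}{5067} \approx 0.054865$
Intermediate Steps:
$\frac{-19125 + 21349}{g + 40469} = \frac{-19125 + 21349}{67 + 40469} = \frac{2224}{40536} = 2224 \cdot \frac{1}{40536} = \frac{278}{5067}$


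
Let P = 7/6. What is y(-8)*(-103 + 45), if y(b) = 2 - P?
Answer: -145/3 ≈ -48.333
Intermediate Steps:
P = 7/6 (P = 7*(⅙) = 7/6 ≈ 1.1667)
y(b) = ⅚ (y(b) = 2 - 1*7/6 = 2 - 7/6 = ⅚)
y(-8)*(-103 + 45) = 5*(-103 + 45)/6 = (⅚)*(-58) = -145/3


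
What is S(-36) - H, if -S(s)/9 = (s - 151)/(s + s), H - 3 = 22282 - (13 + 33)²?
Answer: -161539/8 ≈ -20192.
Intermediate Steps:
H = 20169 (H = 3 + (22282 - (13 + 33)²) = 3 + (22282 - 1*46²) = 3 + (22282 - 1*2116) = 3 + (22282 - 2116) = 3 + 20166 = 20169)
S(s) = -9*(-151 + s)/(2*s) (S(s) = -9*(s - 151)/(s + s) = -9*(-151 + s)/(2*s))
S(-36) - H = (9/2)*(151 - 1*(-36))/(-36) - 1*20169 = (9/2)*(-1/36)*(151 + 36) - 20169 = (9/2)*(-1/36)*187 - 20169 = -187/8 - 20169 = -161539/8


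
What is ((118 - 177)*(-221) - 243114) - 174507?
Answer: -404582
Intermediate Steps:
((118 - 177)*(-221) - 243114) - 174507 = (-59*(-221) - 243114) - 174507 = (13039 - 243114) - 174507 = -230075 - 174507 = -404582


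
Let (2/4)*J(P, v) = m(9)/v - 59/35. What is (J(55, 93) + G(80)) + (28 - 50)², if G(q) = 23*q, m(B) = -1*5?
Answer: 7553296/3255 ≈ 2320.5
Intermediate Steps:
m(B) = -5
J(P, v) = -118/35 - 10/v (J(P, v) = 2*(-5/v - 59/35) = 2*(-59/35 - 5/v) = -118/35 - 10/v)
(J(55, 93) + G(80)) + (28 - 50)² = ((-118/35 - 10/93) + 23*80) + (28 - 50)² = ((-118/35 - 10*1/93) + 1840) + (-22)² = ((-118/35 - 10/93) + 1840) + 484 = (-11324/3255 + 1840) + 484 = 5977876/3255 + 484 = 7553296/3255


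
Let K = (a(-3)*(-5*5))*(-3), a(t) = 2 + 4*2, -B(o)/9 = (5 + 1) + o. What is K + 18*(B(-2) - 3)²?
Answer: 28128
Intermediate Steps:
B(o) = -54 - 9*o (B(o) = -9*((5 + 1) + o) = -9*(6 + o) = -54 - 9*o)
a(t) = 10 (a(t) = 2 + 8 = 10)
K = 750 (K = (10*(-5*5))*(-3) = (10*(-25))*(-3) = -250*(-3) = 750)
K + 18*(B(-2) - 3)² = 750 + 18*((-54 - 9*(-2)) - 3)² = 750 + 18*((-54 + 18) - 3)² = 750 + 18*(-36 - 3)² = 750 + 18*(-39)² = 750 + 18*1521 = 750 + 27378 = 28128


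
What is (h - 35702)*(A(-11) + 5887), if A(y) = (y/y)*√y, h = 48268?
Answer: 73976042 + 12566*I*√11 ≈ 7.3976e+7 + 41677.0*I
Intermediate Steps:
A(y) = √y (A(y) = 1*√y = √y)
(h - 35702)*(A(-11) + 5887) = (48268 - 35702)*(√(-11) + 5887) = 12566*(I*√11 + 5887) = 12566*(5887 + I*√11) = 73976042 + 12566*I*√11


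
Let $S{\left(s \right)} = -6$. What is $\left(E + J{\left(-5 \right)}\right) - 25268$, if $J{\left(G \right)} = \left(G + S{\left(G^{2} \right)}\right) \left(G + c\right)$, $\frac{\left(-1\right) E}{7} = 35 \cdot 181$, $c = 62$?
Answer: $-70240$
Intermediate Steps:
$E = -44345$ ($E = - 7 \cdot 35 \cdot 181 = \left(-7\right) 6335 = -44345$)
$J{\left(G \right)} = \left(-6 + G\right) \left(62 + G\right)$ ($J{\left(G \right)} = \left(G - 6\right) \left(G + 62\right) = \left(-6 + G\right) \left(62 + G\right)$)
$\left(E + J{\left(-5 \right)}\right) - 25268 = \left(-44345 + \left(-372 + \left(-5\right)^{2} + 56 \left(-5\right)\right)\right) - 25268 = \left(-44345 - 627\right) - 25268 = -44972 - 25268 = -70240$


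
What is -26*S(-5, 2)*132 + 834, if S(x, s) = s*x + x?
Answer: 52314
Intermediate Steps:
S(x, s) = x + s*x
-26*S(-5, 2)*132 + 834 = -26*(-5*(1 + 2))*132 + 834 = -26*(-5*3)*132 + 834 = -(-390)*132 + 834 = -26*(-1980) + 834 = 51480 + 834 = 52314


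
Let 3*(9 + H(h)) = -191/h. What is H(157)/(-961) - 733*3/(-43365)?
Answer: 395814173/6542781105 ≈ 0.060496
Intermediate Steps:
H(h) = -9 - 191/(3*h) (H(h) = -9 + (-191/h)/3 = -9 - 191/(3*h))
H(157)/(-961) - 733*3/(-43365) = (-9 - 191/3/157)/(-961) - 733*3/(-43365) = (-9 - 191/3*1/157)*(-1/961) - 2199*(-1/43365) = (-9 - 191/471)*(-1/961) + 733/14455 = -4430/471*(-1/961) + 733/14455 = 4430/452631 + 733/14455 = 395814173/6542781105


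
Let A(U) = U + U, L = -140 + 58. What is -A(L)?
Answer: 164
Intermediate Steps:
L = -82
A(U) = 2*U
-A(L) = -2*(-82) = -1*(-164) = 164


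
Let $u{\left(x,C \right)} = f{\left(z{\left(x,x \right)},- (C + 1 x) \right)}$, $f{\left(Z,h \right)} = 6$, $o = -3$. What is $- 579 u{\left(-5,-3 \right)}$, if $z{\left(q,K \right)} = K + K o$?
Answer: $-3474$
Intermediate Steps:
$z{\left(q,K \right)} = - 2 K$ ($z{\left(q,K \right)} = K + K \left(-3\right) = K - 3 K = - 2 K$)
$u{\left(x,C \right)} = 6$
$- 579 u{\left(-5,-3 \right)} = \left(-579\right) 6 = -3474$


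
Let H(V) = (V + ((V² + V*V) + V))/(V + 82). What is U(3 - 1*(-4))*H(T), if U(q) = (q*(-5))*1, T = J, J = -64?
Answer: -15680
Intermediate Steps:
T = -64
H(V) = (2*V + 2*V²)/(82 + V) (H(V) = (V + ((V² + V²) + V))/(82 + V) = (V + (2*V² + V))/(82 + V) = (V + (V + 2*V²))/(82 + V) = (2*V + 2*V²)/(82 + V))
U(q) = -5*q (U(q) = -5*q*1 = -5*q)
U(3 - 1*(-4))*H(T) = (-5*(3 - 1*(-4)))*(2*(-64)*(1 - 64)/(82 - 64)) = (-5*(3 + 4))*(2*(-64)*(-63)/18) = (-5*7)*(2*(-64)*(1/18)*(-63)) = -35*448 = -15680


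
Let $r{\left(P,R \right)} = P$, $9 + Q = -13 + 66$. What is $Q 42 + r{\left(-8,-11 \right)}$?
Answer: $1840$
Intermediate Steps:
$Q = 44$ ($Q = -9 + \left(-13 + 66\right) = -9 + 53 = 44$)
$Q 42 + r{\left(-8,-11 \right)} = 44 \cdot 42 - 8 = 1848 - 8 = 1840$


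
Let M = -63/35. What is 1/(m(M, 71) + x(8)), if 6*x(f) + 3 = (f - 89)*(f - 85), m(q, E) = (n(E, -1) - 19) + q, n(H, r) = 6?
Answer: 5/5121 ≈ 0.00097637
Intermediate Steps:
M = -9/5 (M = -63*1/35 = -9/5 ≈ -1.8000)
m(q, E) = -13 + q (m(q, E) = (6 - 19) + q = -13 + q)
x(f) = -1/2 + (-89 + f)*(-85 + f)/6 (x(f) = -1/2 + ((f - 89)*(f - 85))/6 = -1/2 + ((-89 + f)*(-85 + f))/6 = -1/2 + (-89 + f)*(-85 + f)/6)
1/(m(M, 71) + x(8)) = 1/((-13 - 9/5) + (3781/3 - 29*8 + (1/6)*8**2)) = 1/(-74/5 + (3781/3 - 232 + (1/6)*64)) = 1/(-74/5 + (3781/3 - 232 + 32/3)) = 1/(-74/5 + 1039) = 1/(5121/5) = 5/5121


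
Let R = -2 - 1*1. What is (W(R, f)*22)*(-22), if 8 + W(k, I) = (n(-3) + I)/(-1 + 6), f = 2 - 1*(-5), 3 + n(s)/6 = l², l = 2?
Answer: 13068/5 ≈ 2613.6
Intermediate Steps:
n(s) = 6 (n(s) = -18 + 6*2² = -18 + 6*4 = -18 + 24 = 6)
f = 7 (f = 2 + 5 = 7)
R = -3 (R = -2 - 1 = -3)
W(k, I) = -34/5 + I/5 (W(k, I) = -8 + (6 + I)/(-1 + 6) = -8 + (6 + I)/5 = -8 + (6 + I)*(⅕) = -8 + (6/5 + I/5) = -34/5 + I/5)
(W(R, f)*22)*(-22) = ((-34/5 + (⅕)*7)*22)*(-22) = ((-34/5 + 7/5)*22)*(-22) = -27/5*22*(-22) = -594/5*(-22) = 13068/5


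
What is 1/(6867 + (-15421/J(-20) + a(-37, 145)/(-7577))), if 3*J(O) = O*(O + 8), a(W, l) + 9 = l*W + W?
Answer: 606160/4046088683 ≈ 0.00014981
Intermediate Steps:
a(W, l) = -9 + W + W*l (a(W, l) = -9 + (l*W + W) = -9 + (W*l + W) = -9 + (W + W*l) = -9 + W + W*l)
J(O) = O*(8 + O)/3 (J(O) = (O*(O + 8))/3 = (O*(8 + O))/3 = O*(8 + O)/3)
1/(6867 + (-15421/J(-20) + a(-37, 145)/(-7577))) = 1/(6867 + (-15421*(-3/(20*(8 - 20))) + (-9 - 37 - 37*145)/(-7577))) = 1/(6867 + (-15421/((1/3)*(-20)*(-12)) + (-9 - 37 - 5365)*(-1/7577))) = 1/(6867 + (-15421/80 - 5411*(-1/7577))) = 1/(6867 + (-15421*1/80 + 5411/7577)) = 1/(6867 + (-15421/80 + 5411/7577)) = 1/(6867 - 116412037/606160) = 1/(4046088683/606160) = 606160/4046088683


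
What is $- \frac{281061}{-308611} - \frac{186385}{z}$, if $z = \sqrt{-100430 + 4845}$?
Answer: $\frac{281061}{308611} + \frac{37277 i \sqrt{95585}}{19117} \approx 0.91073 + 602.86 i$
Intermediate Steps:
$z = i \sqrt{95585}$ ($z = \sqrt{-95585} = i \sqrt{95585} \approx 309.17 i$)
$- \frac{281061}{-308611} - \frac{186385}{z} = - \frac{281061}{-308611} - \frac{186385}{i \sqrt{95585}} = \left(-281061\right) \left(- \frac{1}{308611}\right) - 186385 \left(- \frac{i \sqrt{95585}}{95585}\right) = \frac{281061}{308611} + \frac{37277 i \sqrt{95585}}{19117}$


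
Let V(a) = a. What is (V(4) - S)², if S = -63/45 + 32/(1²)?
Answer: 17689/25 ≈ 707.56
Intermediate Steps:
S = 153/5 (S = -63*1/45 + 32/1 = -7/5 + 32*1 = -7/5 + 32 = 153/5 ≈ 30.600)
(V(4) - S)² = (4 - 1*153/5)² = (4 - 153/5)² = (-133/5)² = 17689/25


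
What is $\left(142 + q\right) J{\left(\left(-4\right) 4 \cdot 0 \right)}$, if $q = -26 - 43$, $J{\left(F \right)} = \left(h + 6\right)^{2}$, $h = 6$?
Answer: $10512$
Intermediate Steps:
$J{\left(F \right)} = 144$ ($J{\left(F \right)} = \left(6 + 6\right)^{2} = 12^{2} = 144$)
$q = -69$
$\left(142 + q\right) J{\left(\left(-4\right) 4 \cdot 0 \right)} = \left(142 - 69\right) 144 = 73 \cdot 144 = 10512$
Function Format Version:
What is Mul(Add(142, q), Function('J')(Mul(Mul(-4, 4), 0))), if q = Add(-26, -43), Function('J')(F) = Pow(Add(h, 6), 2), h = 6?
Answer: 10512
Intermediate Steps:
Function('J')(F) = 144 (Function('J')(F) = Pow(Add(6, 6), 2) = Pow(12, 2) = 144)
q = -69
Mul(Add(142, q), Function('J')(Mul(Mul(-4, 4), 0))) = Mul(Add(142, -69), 144) = Mul(73, 144) = 10512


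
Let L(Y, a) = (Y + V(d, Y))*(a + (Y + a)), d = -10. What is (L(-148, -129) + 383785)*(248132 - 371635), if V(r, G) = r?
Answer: -55321069299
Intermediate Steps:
L(Y, a) = (-10 + Y)*(Y + 2*a) (L(Y, a) = (Y - 10)*(a + (Y + a)) = (-10 + Y)*(Y + 2*a))
(L(-148, -129) + 383785)*(248132 - 371635) = (((-148)² - 20*(-129) - 10*(-148) + 2*(-148)*(-129)) + 383785)*(248132 - 371635) = ((21904 + 2580 + 1480 + 38184) + 383785)*(-123503) = (64148 + 383785)*(-123503) = 447933*(-123503) = -55321069299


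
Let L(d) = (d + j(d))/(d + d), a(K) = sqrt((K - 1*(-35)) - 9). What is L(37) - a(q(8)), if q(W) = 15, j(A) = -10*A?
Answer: -9/2 - sqrt(41) ≈ -10.903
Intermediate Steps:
a(K) = sqrt(26 + K) (a(K) = sqrt((K + 35) - 9) = sqrt((35 + K) - 9) = sqrt(26 + K))
L(d) = -9/2 (L(d) = (d - 10*d)/(d + d) = (-9*d)/((2*d)) = (-9*d)*(1/(2*d)) = -9/2)
L(37) - a(q(8)) = -9/2 - sqrt(26 + 15) = -9/2 - sqrt(41)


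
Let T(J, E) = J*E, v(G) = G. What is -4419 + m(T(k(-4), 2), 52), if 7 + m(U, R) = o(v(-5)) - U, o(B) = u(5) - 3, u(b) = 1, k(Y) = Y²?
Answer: -4460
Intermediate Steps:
o(B) = -2 (o(B) = 1 - 3 = -2)
T(J, E) = E*J
m(U, R) = -9 - U (m(U, R) = -7 + (-2 - U) = -9 - U)
-4419 + m(T(k(-4), 2), 52) = -4419 + (-9 - 2*(-4)²) = -4419 + (-9 - 2*16) = -4419 + (-9 - 1*32) = -4419 + (-9 - 32) = -4419 - 41 = -4460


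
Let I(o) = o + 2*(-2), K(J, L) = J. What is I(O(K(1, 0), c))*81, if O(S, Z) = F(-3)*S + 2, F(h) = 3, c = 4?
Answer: 81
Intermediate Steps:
O(S, Z) = 2 + 3*S (O(S, Z) = 3*S + 2 = 2 + 3*S)
I(o) = -4 + o (I(o) = o - 4 = -4 + o)
I(O(K(1, 0), c))*81 = (-4 + (2 + 3*1))*81 = (-4 + (2 + 3))*81 = (-4 + 5)*81 = 1*81 = 81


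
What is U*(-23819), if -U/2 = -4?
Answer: -190552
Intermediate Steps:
U = 8 (U = -2*(-4) = 8)
U*(-23819) = 8*(-23819) = -190552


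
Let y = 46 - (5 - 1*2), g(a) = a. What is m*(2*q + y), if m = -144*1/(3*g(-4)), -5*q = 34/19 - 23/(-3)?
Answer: 44708/95 ≈ 470.61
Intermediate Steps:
q = -539/285 (q = -(34/19 - 23/(-3))/5 = -(34*(1/19) - 23*(-⅓))/5 = -(34/19 + 23/3)/5 = -⅕*539/57 = -539/285 ≈ -1.8912)
y = 43 (y = 46 - (5 - 2) = 46 - 1*3 = 46 - 3 = 43)
m = 12 (m = -144/(3*(-4)) = -144/(-12) = -144*(-1/12) = 12)
m*(2*q + y) = 12*(2*(-539/285) + 43) = 12*(-1078/285 + 43) = 12*(11177/285) = 44708/95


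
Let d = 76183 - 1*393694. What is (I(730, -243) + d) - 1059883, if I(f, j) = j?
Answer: -1377637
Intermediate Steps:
d = -317511 (d = 76183 - 393694 = -317511)
(I(730, -243) + d) - 1059883 = (-243 - 317511) - 1059883 = -317754 - 1059883 = -1377637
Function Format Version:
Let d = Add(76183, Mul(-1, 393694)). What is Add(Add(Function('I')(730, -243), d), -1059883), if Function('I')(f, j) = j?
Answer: -1377637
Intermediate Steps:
d = -317511 (d = Add(76183, -393694) = -317511)
Add(Add(Function('I')(730, -243), d), -1059883) = Add(Add(-243, -317511), -1059883) = Add(-317754, -1059883) = -1377637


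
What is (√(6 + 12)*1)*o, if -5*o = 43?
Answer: -129*√2/5 ≈ -36.487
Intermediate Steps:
o = -43/5 (o = -⅕*43 = -43/5 ≈ -8.6000)
(√(6 + 12)*1)*o = (√(6 + 12)*1)*(-43/5) = (√18*1)*(-43/5) = ((3*√2)*1)*(-43/5) = (3*√2)*(-43/5) = -129*√2/5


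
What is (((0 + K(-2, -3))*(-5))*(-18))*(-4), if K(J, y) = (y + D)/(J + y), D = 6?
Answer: 216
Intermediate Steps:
K(J, y) = (6 + y)/(J + y) (K(J, y) = (y + 6)/(J + y) = (6 + y)/(J + y))
(((0 + K(-2, -3))*(-5))*(-18))*(-4) = (((0 + (6 - 3)/(-2 - 3))*(-5))*(-18))*(-4) = (((0 + 3/(-5))*(-5))*(-18))*(-4) = (((0 - ⅕*3)*(-5))*(-18))*(-4) = (((0 - ⅗)*(-5))*(-18))*(-4) = (-⅗*(-5)*(-18))*(-4) = (3*(-18))*(-4) = -54*(-4) = 216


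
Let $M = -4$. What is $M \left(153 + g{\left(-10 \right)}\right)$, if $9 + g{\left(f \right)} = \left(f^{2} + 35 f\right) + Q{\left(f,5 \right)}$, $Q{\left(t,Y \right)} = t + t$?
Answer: $504$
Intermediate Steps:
$Q{\left(t,Y \right)} = 2 t$
$g{\left(f \right)} = -9 + f^{2} + 37 f$ ($g{\left(f \right)} = -9 + \left(\left(f^{2} + 35 f\right) + 2 f\right) = -9 + \left(f^{2} + 37 f\right) = -9 + f^{2} + 37 f$)
$M \left(153 + g{\left(-10 \right)}\right) = - 4 \left(153 + \left(-9 + \left(-10\right)^{2} + 37 \left(-10\right)\right)\right) = - 4 \left(153 - 279\right) = \left(-4\right) \left(-126\right) = 504$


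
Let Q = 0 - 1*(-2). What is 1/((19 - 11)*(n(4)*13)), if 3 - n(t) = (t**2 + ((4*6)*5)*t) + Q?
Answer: -1/51480 ≈ -1.9425e-5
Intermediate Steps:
Q = 2 (Q = 0 + 2 = 2)
n(t) = 1 - t**2 - 120*t (n(t) = 3 - ((t**2 + ((4*6)*5)*t) + 2) = 3 - ((t**2 + (24*5)*t) + 2) = 3 - ((t**2 + 120*t) + 2) = 3 - (2 + t**2 + 120*t) = 3 + (-2 - t**2 - 120*t) = 1 - t**2 - 120*t)
1/((19 - 11)*(n(4)*13)) = 1/((19 - 11)*((1 - 1*4**2 - 120*4)*13)) = 1/(8*((1 - 1*16 - 480)*13)) = 1/(8*((1 - 16 - 480)*13)) = 1/(8*(-495*13)) = 1/(8*(-6435)) = 1/(-51480) = -1/51480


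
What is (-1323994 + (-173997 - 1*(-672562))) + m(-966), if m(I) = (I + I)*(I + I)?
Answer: 2907195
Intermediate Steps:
m(I) = 4*I**2 (m(I) = (2*I)*(2*I) = 4*I**2)
(-1323994 + (-173997 - 1*(-672562))) + m(-966) = (-1323994 + (-173997 - 1*(-672562))) + 4*(-966)**2 = (-1323994 + (-173997 + 672562)) + 4*933156 = (-1323994 + 498565) + 3732624 = -825429 + 3732624 = 2907195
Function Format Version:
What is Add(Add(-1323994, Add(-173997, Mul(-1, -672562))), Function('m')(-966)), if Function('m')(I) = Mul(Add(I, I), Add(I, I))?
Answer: 2907195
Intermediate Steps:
Function('m')(I) = Mul(4, Pow(I, 2)) (Function('m')(I) = Mul(Mul(2, I), Mul(2, I)) = Mul(4, Pow(I, 2)))
Add(Add(-1323994, Add(-173997, Mul(-1, -672562))), Function('m')(-966)) = Add(Add(-1323994, Add(-173997, Mul(-1, -672562))), Mul(4, Pow(-966, 2))) = Add(Add(-1323994, Add(-173997, 672562)), Mul(4, 933156)) = Add(Add(-1323994, 498565), 3732624) = Add(-825429, 3732624) = 2907195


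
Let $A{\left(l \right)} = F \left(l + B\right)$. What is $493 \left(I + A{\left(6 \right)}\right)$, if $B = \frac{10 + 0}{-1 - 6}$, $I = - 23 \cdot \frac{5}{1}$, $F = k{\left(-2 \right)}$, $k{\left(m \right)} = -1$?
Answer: $- \frac{412641}{7} \approx -58949.0$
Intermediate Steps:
$F = -1$
$I = -115$ ($I = - 23 \cdot 5 \cdot 1 = \left(-23\right) 5 = -115$)
$B = - \frac{10}{7}$ ($B = \frac{10}{-7} = 10 \left(- \frac{1}{7}\right) = - \frac{10}{7} \approx -1.4286$)
$A{\left(l \right)} = \frac{10}{7} - l$ ($A{\left(l \right)} = - (l - \frac{10}{7}) = - (- \frac{10}{7} + l) = \frac{10}{7} - l$)
$493 \left(I + A{\left(6 \right)}\right) = 493 \left(-115 + \left(\frac{10}{7} - 6\right)\right) = 493 \left(-115 - \frac{32}{7}\right) = 493 \left(- \frac{837}{7}\right) = - \frac{412641}{7}$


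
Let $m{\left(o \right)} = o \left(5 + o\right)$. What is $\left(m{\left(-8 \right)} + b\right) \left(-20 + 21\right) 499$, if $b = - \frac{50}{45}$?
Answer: $\frac{102794}{9} \approx 11422.0$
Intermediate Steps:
$b = - \frac{10}{9}$ ($b = \left(-50\right) \frac{1}{45} = - \frac{10}{9} \approx -1.1111$)
$\left(m{\left(-8 \right)} + b\right) \left(-20 + 21\right) 499 = \left(- 8 \left(5 - 8\right) - \frac{10}{9}\right) \left(-20 + 21\right) 499 = \left(\left(-8\right) \left(-3\right) - \frac{10}{9}\right) 1 \cdot 499 = \left(24 - \frac{10}{9}\right) 1 \cdot 499 = \frac{206}{9} \cdot 1 \cdot 499 = \frac{206}{9} \cdot 499 = \frac{102794}{9}$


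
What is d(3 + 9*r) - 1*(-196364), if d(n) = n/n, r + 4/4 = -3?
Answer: 196365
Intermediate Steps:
r = -4 (r = -1 - 3 = -4)
d(n) = 1
d(3 + 9*r) - 1*(-196364) = 1 - 1*(-196364) = 1 + 196364 = 196365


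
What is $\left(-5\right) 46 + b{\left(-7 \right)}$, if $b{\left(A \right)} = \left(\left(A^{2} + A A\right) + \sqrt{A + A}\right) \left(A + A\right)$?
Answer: $-1602 - 14 i \sqrt{14} \approx -1602.0 - 52.383 i$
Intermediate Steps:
$b{\left(A \right)} = 2 A \left(2 A^{2} + \sqrt{2} \sqrt{A}\right)$ ($b{\left(A \right)} = \left(\left(A^{2} + A^{2}\right) + \sqrt{2 A}\right) 2 A = \left(2 A^{2} + \sqrt{2} \sqrt{A}\right) 2 A = 2 A \left(2 A^{2} + \sqrt{2} \sqrt{A}\right)$)
$\left(-5\right) 46 + b{\left(-7 \right)} = \left(-5\right) 46 + \left(4 \left(-7\right)^{3} + 2 \sqrt{2} \left(-7\right)^{\frac{3}{2}}\right) = -230 + \left(4 \left(-343\right) + 2 \sqrt{2} \left(- 7 i \sqrt{7}\right)\right) = -230 - \left(1372 + 14 i \sqrt{14}\right) = -1602 - 14 i \sqrt{14}$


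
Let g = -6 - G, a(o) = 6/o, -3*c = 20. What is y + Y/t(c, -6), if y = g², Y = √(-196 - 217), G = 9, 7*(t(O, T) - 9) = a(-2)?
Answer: 225 + 7*I*√413/60 ≈ 225.0 + 2.3709*I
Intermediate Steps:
c = -20/3 (c = -⅓*20 = -20/3 ≈ -6.6667)
t(O, T) = 60/7 (t(O, T) = 9 + (6/(-2))/7 = 9 + (6*(-½))/7 = 9 + (⅐)*(-3) = 9 - 3/7 = 60/7)
Y = I*√413 (Y = √(-413) = I*√413 ≈ 20.322*I)
g = -15 (g = -6 - 1*9 = -6 - 9 = -15)
y = 225 (y = (-15)² = 225)
y + Y/t(c, -6) = 225 + (I*√413)/(60/7) = 225 + (I*√413)*(7/60) = 225 + 7*I*√413/60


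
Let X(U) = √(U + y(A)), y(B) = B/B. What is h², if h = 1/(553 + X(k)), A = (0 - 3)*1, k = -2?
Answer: (553 - I)²/93519756100 ≈ 3.27e-6 - 1.1826e-8*I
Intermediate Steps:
A = -3 (A = -3*1 = -3)
y(B) = 1
X(U) = √(1 + U) (X(U) = √(U + 1) = √(1 + U))
h = (553 - I)/305810 (h = 1/(553 + √(1 - 2)) = 1/(553 + √(-1)) = 1/(553 + I) = (553 - I)/305810 ≈ 0.0018083 - 3.27e-6*I)
h² = (553/305810 - I/305810)²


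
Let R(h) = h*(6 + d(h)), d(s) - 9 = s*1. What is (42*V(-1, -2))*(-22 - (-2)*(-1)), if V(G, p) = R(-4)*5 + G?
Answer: 222768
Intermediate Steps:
d(s) = 9 + s (d(s) = 9 + s*1 = 9 + s)
R(h) = h*(15 + h) (R(h) = h*(6 + (9 + h)) = h*(15 + h))
V(G, p) = -220 + G (V(G, p) = -4*(15 - 4)*5 + G = -4*11*5 + G = -44*5 + G = -220 + G)
(42*V(-1, -2))*(-22 - (-2)*(-1)) = (42*(-220 - 1))*(-22 - (-2)*(-1)) = (42*(-221))*(-22 - 1*2) = -9282*(-22 - 2) = -9282*(-24) = 222768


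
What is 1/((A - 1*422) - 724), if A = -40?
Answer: -1/1186 ≈ -0.00084317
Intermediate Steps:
1/((A - 1*422) - 724) = 1/((-40 - 1*422) - 724) = 1/((-40 - 422) - 724) = 1/(-462 - 724) = 1/(-1186) = -1/1186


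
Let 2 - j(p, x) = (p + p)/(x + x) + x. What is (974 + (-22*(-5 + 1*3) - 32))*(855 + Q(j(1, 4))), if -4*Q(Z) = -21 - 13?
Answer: 851411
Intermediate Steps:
j(p, x) = 2 - x - p/x (j(p, x) = 2 - ((p + p)/(x + x) + x) = 2 - ((2*p)/((2*x)) + x) = 2 - ((2*p)*(1/(2*x)) + x) = 2 - (p/x + x) = 2 - (x + p/x) = 2 + (-x - p/x) = 2 - x - p/x)
Q(Z) = 17/2 (Q(Z) = -(-21 - 13)/4 = -¼*(-34) = 17/2)
(974 + (-22*(-5 + 1*3) - 32))*(855 + Q(j(1, 4))) = (974 + (-22*(-5 + 1*3) - 32))*(855 + 17/2) = (974 + (-22*(-5 + 3) - 32))*(1727/2) = (974 + (-22*(-2) - 32))*(1727/2) = (974 + (44 - 32))*(1727/2) = (974 + 12)*(1727/2) = 986*(1727/2) = 851411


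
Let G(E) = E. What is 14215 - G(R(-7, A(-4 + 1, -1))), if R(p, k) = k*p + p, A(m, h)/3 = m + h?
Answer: 14138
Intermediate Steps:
A(m, h) = 3*h + 3*m (A(m, h) = 3*(m + h) = 3*(h + m) = 3*h + 3*m)
R(p, k) = p + k*p
14215 - G(R(-7, A(-4 + 1, -1))) = 14215 - (-7)*(1 + (3*(-1) + 3*(-4 + 1))) = 14215 - (-7)*(1 + (-3 + 3*(-3))) = 14215 - (-7)*(1 + (-3 - 9)) = 14215 - (-7)*(1 - 12) = 14215 - (-7)*(-11) = 14215 - 1*77 = 14215 - 77 = 14138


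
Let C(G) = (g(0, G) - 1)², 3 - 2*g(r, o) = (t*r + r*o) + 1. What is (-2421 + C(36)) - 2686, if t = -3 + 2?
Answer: -5107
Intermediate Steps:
t = -1
g(r, o) = 1 + r/2 - o*r/2 (g(r, o) = 3/2 - ((-r + r*o) + 1)/2 = 3/2 - ((-r + o*r) + 1)/2 = 3/2 - (1 - r + o*r)/2 = 3/2 + (-½ + r/2 - o*r/2) = 1 + r/2 - o*r/2)
C(G) = 0 (C(G) = ((1 + (½)*0 - ½*G*0) - 1)² = ((1 + 0 + 0) - 1)² = (1 - 1)² = 0² = 0)
(-2421 + C(36)) - 2686 = (-2421 + 0) - 2686 = -2421 - 2686 = -5107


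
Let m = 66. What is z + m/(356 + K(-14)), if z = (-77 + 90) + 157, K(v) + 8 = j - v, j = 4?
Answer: 10381/61 ≈ 170.18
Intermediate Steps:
K(v) = -4 - v (K(v) = -8 + (4 - v) = -4 - v)
z = 170 (z = 13 + 157 = 170)
z + m/(356 + K(-14)) = 170 + 66/(356 + (-4 - 1*(-14))) = 170 + 66/(356 + (-4 + 14)) = 170 + 66/(356 + 10) = 170 + 66/366 = 170 + (1/366)*66 = 170 + 11/61 = 10381/61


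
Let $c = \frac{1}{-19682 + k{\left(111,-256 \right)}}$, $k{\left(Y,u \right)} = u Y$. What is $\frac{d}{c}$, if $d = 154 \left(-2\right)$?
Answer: $14814184$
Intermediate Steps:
$k{\left(Y,u \right)} = Y u$
$c = - \frac{1}{48098}$ ($c = \frac{1}{-19682 + 111 \left(-256\right)} = \frac{1}{-19682 - 28416} = \frac{1}{-48098} = - \frac{1}{48098} \approx -2.0791 \cdot 10^{-5}$)
$d = -308$
$\frac{d}{c} = - \frac{308}{- \frac{1}{48098}} = \left(-308\right) \left(-48098\right) = 14814184$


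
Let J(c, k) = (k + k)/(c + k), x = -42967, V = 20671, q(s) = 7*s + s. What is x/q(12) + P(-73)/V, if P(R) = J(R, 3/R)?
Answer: -1183931752237/2645226528 ≈ -447.57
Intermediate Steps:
q(s) = 8*s
J(c, k) = 2*k/(c + k) (J(c, k) = (2*k)/(c + k) = 2*k/(c + k))
P(R) = 6/(R*(R + 3/R)) (P(R) = 2*(3/R)/(R + 3/R) = 6/(R*(R + 3/R)))
x/q(12) + P(-73)/V = -42967/(8*12) + (6/(3 + (-73)²))/20671 = -42967/96 + (6/(3 + 5329))*(1/20671) = -42967*1/96 + (6/5332)*(1/20671) = -42967/96 + (6*(1/5332))*(1/20671) = -42967/96 + (3/2666)*(1/20671) = -42967/96 + 3/55108886 = -1183931752237/2645226528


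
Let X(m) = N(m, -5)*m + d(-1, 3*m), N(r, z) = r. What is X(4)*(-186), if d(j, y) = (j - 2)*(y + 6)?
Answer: 7068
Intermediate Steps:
d(j, y) = (-2 + j)*(6 + y)
X(m) = -18 + m² - 9*m (X(m) = m*m + (-12 - 6*m + 6*(-1) - 3*m) = m² + (-12 - 6*m - 6 - 3*m) = m² + (-18 - 9*m) = -18 + m² - 9*m)
X(4)*(-186) = (-18 + 4² - 9*4)*(-186) = (-18 + 16 - 36)*(-186) = -38*(-186) = 7068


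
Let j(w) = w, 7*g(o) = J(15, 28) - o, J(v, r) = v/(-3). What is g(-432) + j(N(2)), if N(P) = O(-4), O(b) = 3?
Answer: 64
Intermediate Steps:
N(P) = 3
J(v, r) = -v/3 (J(v, r) = v*(-⅓) = -v/3)
g(o) = -5/7 - o/7 (g(o) = (-⅓*15 - o)/7 = (-5 - o)/7 = -5/7 - o/7)
g(-432) + j(N(2)) = (-5/7 - ⅐*(-432)) + 3 = (-5/7 + 432/7) + 3 = 61 + 3 = 64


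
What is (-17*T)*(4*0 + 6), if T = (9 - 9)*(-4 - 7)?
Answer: 0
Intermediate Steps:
T = 0 (T = 0*(-11) = 0)
(-17*T)*(4*0 + 6) = (-17*0)*(4*0 + 6) = 0*(0 + 6) = 0*6 = 0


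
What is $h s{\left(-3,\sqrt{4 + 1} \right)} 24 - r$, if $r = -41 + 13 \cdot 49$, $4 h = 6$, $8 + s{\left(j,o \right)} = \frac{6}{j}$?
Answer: $-956$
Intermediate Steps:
$s{\left(j,o \right)} = -8 + \frac{6}{j}$
$h = \frac{3}{2}$ ($h = \frac{1}{4} \cdot 6 = \frac{3}{2} \approx 1.5$)
$r = 596$ ($r = -41 + 637 = 596$)
$h s{\left(-3,\sqrt{4 + 1} \right)} 24 - r = \frac{3 \left(-8 + \frac{6}{-3}\right)}{2} \cdot 24 - 596 = \frac{3 \left(-8 + 6 \left(- \frac{1}{3}\right)\right)}{2} \cdot 24 - 596 = \frac{3 \left(-8 - 2\right)}{2} \cdot 24 - 596 = \frac{3}{2} \left(-10\right) 24 - 596 = \left(-15\right) 24 - 596 = -360 - 596 = -956$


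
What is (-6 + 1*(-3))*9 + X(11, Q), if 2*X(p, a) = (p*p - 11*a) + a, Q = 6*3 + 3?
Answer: -251/2 ≈ -125.50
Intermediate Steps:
Q = 21 (Q = 18 + 3 = 21)
X(p, a) = p**2/2 - 5*a (X(p, a) = ((p*p - 11*a) + a)/2 = ((p**2 - 11*a) + a)/2 = (p**2 - 10*a)/2 = p**2/2 - 5*a)
(-6 + 1*(-3))*9 + X(11, Q) = (-6 + 1*(-3))*9 + ((1/2)*11**2 - 5*21) = (-6 - 3)*9 + ((1/2)*121 - 105) = -9*9 + (121/2 - 105) = -81 - 89/2 = -251/2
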